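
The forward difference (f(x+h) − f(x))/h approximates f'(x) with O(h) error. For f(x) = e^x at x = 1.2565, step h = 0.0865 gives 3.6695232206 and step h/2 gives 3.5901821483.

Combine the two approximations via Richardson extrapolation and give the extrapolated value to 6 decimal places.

3.510841

With r = 1 the leading error scales as h^1, so the weight is 2^1 = 2.
2^1·A(h/2) = 7.1803642966; minus A(h) gives 3.5108410760.
Extrapolated: 3.5108410760 / 1 = 3.5108410760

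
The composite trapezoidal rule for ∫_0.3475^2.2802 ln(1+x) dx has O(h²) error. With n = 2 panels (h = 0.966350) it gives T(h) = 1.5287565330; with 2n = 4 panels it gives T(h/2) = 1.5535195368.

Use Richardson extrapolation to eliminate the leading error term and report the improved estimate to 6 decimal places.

1.561774

r = 2, so 2^r = 4.
Numerator 4*A(h/2) − A(h) = 4*1.5535195368 − 1.5287565330 = 4.6853216142
Divide by 2^2 − 1 = 3.
4.6853216142 ÷ 3 = 1.5617738714
Correction |R − A(h/2)| = 8.254e-03; gap |A(h/2) − A(h)| = 2.476e-02.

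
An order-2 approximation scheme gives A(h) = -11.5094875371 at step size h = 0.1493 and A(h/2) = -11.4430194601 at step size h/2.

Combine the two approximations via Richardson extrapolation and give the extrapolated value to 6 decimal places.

-11.420863

r = 2, so 2^r = 4.
Numerator 4·A(h/2) − A(h) = 4·(-11.4430194601) − (-11.5094875371) = -34.2625903033
R = (-34.2625903033)/3 = -11.4208634344
Shift from A(h/2): +0.0221560257.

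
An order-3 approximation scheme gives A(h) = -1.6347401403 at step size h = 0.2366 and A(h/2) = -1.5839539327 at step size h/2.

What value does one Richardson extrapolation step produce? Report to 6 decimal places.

r = 3: numerator weight 8, denominator 7.
2^3 × A(h/2) = -12.6716314616; minus A(h) gives -11.0368913213.
Divide by 2^3 − 1 = 7.
Result: -1.5766987602
Shift from A(h/2): +0.0072551725.

-1.576699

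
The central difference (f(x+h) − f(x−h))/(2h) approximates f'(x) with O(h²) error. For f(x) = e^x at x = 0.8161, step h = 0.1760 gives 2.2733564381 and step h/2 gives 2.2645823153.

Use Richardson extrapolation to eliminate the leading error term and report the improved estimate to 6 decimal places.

Leading term ∝ h^2; use weight 4 = 2^2.
A(h/2) − A(h) = 2.2645823153 − 2.2733564381 = -0.0087741228
Divide by 2^2 − 1 = 3: (-0.0087741228)/3 = -0.0029247076
R = 2.2645823153 − 0.0029247076 = 2.2616576077

2.261658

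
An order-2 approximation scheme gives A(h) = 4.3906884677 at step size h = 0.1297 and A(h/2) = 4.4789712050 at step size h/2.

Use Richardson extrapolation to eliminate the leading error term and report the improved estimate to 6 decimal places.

4.508399

Leading term ∝ h^2; use weight 4 = 2^2.
Numerator 4×A(h/2) − A(h) = 4×4.4789712050 − 4.3906884677 = 13.5251963523
Denominator 4 − 1 = 3.
R = 13.5251963523/3 = 4.5083987841
Shift from A(h/2): +0.0294275791.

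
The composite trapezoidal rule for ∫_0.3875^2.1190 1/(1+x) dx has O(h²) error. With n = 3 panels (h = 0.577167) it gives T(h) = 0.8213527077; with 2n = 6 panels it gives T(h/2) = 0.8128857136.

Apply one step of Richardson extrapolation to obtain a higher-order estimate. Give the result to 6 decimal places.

Error is O(h^2); halving h shrinks it by 2^2 = 4.
Difference of the inputs: 0.8128857136 − 0.8213527077 = -0.0084669941
Correction (A(h/2) − A(h))/(4 − 1) = (-0.0084669941)/3 = -0.0028223314
R = 0.8128857136 − 0.0028223314 = 0.8100633822
Shift from A(h/2): −0.0028223314.

0.810063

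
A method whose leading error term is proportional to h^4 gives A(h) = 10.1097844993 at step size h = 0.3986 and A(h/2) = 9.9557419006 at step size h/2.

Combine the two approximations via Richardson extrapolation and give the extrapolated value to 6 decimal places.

With r = 4 the leading error scales as h^4, so the weight is 2^4 = 16.
Numerator 16*A(h/2) − A(h) = 16*9.9557419006 − 10.1097844993 = 149.1820859103
Divide by 2^4 − 1 = 15.
Result: 9.9454723940

9.945472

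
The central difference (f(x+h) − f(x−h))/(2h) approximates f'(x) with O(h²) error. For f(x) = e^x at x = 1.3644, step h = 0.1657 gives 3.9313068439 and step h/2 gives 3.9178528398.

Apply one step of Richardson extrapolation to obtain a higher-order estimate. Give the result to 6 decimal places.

3.913368

The method has order 2: 2^2 = 4.
Numerator 4*A(h/2) − A(h) = 4*3.9178528398 − 3.9313068439 = 11.7401045153
(4*3.9178528398 − 3.9313068439)/(4 − 1) = 3.9133681718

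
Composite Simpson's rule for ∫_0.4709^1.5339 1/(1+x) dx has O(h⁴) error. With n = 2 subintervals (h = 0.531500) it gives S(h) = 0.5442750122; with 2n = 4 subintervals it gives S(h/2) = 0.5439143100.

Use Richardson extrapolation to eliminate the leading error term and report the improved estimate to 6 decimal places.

Method order is 4; weight 2^4 = 16.
16·0.5439143100 = 8.7026289600; subtract 0.5442750122 → 8.1583539478
Divide by 2^4 − 1 = 15.
(16·0.5439143100 − 0.5442750122)/(16 − 1) = 0.5438902632

0.543890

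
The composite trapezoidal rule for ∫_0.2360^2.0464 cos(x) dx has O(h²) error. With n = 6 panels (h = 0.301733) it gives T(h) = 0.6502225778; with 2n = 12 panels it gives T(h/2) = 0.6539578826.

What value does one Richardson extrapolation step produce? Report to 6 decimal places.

0.655203

With r = 2 the leading error scales as h^2, so the weight is 2^2 = 4.
4·0.6539578826 − 0.6502225778 = 1.9656089526
Divide by 2^2 − 1 = 3.
(4·0.6539578826 − 0.6502225778)/(4 − 1) = 0.6552029842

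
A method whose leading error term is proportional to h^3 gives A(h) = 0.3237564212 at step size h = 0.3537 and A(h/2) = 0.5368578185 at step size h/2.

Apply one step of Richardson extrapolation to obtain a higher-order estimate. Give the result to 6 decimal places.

0.567301

Leading term ∝ h^3; use weight 8 = 2^3.
8×0.5368578185 = 4.2948625480; subtract 0.3237564212 → 3.9711061268
Divide by 2^3 − 1 = 7.
3.9711061268 ÷ 7 = 0.5673008753
Shift from A(h/2): +0.0304430568.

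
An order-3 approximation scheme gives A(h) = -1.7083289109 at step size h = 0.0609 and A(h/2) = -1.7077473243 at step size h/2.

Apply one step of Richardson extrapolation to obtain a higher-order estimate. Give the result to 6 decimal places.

Order 3 gives 2^r = 8 and 2^r − 1 = 7.
2^3 × A(h/2) = -13.6619785944; minus A(h) gives -11.9536496835.
Denominator 8 − 1 = 7.
R = (-11.9536496835)/7 = -1.7076642405
Shift from A(h/2): +0.0000830838.

-1.707664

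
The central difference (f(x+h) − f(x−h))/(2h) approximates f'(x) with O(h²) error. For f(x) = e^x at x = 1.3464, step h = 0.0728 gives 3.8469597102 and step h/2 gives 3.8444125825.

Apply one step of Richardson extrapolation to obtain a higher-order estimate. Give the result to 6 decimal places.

Leading term ∝ h^2; use weight 4 = 2^2.
2^2*A(h/2) = 15.3776503300; minus A(h) gives 11.5306906198.
R = 11.5306906198/3 = 3.8435635399
Shift from A(h/2): −0.0008490426.

3.843564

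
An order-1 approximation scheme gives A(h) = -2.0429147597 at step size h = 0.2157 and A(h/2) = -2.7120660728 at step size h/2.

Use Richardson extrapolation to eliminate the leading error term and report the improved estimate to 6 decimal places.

Leading term ∝ h^1; use weight 2 = 2^1.
2·(-2.7120660728) − (-2.0429147597) = -3.3812173859
Divide by 2^1 − 1 = 1.
(-3.3812173859) ÷ 1 = -3.3812173859
Correction |R − A(h/2)| = 6.692e-01; gap |A(h/2) − A(h)| = 6.692e-01.

-3.381217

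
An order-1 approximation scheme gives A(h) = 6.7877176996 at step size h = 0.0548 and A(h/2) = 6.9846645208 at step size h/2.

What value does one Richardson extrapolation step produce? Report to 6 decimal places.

r = 1, so 2^r = 2.
Weighted: 13.9693290416 − 6.7877176996 = 7.1816113420
Denominator 2 − 1 = 1.
Extrapolated: 7.1816113420 / 1 = 7.1816113420

7.181611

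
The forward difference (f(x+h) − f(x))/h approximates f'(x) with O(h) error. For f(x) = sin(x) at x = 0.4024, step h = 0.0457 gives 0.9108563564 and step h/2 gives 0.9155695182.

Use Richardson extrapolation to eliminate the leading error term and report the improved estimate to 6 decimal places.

Error is O(h^1); halving h shrinks it by 2^1 = 2.
Numerator 2*A(h/2) − A(h) = 2*0.9155695182 − 0.9108563564 = 0.9202826800
Divide by 2^1 − 1 = 1.
0.9202826800 ÷ 1 = 0.9202826800

0.920283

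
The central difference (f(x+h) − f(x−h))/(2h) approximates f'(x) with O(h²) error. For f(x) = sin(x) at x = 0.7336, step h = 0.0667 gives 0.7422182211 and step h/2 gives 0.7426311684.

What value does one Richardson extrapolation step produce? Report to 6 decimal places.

r = 2: numerator weight 4, denominator 3.
2^2×A(h/2) = 2.9705246736; minus A(h) gives 2.2283064525.
Denominator 4 − 1 = 3.
Result: 0.7427688175
Correction |R − A(h/2)| = 1.376e-04; gap |A(h/2) − A(h)| = 4.129e-04.

0.742769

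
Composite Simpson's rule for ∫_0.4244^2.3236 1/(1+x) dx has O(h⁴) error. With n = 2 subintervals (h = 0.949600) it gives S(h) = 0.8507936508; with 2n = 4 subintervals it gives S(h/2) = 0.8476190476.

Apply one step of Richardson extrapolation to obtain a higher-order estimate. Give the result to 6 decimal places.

0.847407

Error is O(h^4); halving h shrinks it by 2^4 = 16.
Top: 16(0.8476190476) − (0.8507936508) = 12.7111111108
Extrapolated: 12.7111111108 / 15 = 0.8474074074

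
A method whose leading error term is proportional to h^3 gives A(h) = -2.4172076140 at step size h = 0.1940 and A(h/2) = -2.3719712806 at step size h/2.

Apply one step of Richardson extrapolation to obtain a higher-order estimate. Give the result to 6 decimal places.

With r = 3 the leading error scales as h^3, so the weight is 2^3 = 8.
8×(-2.3719712806) = -18.9757702448; (-18.9757702448) − (-2.4172076140) = -16.5585626308
Extrapolated: (-16.5585626308) / 7 = -2.3655089473
Gap between inputs: 4.524e-02; correction applied: +0.0064623333.

-2.365509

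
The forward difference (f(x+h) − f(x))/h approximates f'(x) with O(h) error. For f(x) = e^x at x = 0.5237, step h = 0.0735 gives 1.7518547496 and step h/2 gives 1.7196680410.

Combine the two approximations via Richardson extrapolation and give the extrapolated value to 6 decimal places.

1.687481

Order 1 gives 2^r = 2 and 2^r − 1 = 1.
2^1 × A(h/2) = 3.4393360820; minus A(h) gives 1.6874813324.
(2 × 1.7196680410 − 1.7518547496)/(2 − 1) = 1.6874813324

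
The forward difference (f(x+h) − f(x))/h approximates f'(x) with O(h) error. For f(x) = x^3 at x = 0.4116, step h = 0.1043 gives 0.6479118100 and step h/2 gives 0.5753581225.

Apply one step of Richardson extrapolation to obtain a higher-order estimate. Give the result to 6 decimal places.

r = 1, so 2^r = 2.
2 × 0.5753581225 = 1.1507162450; subtract 0.6479118100 → 0.5028044350
(2 × 0.5753581225 − 0.6479118100)/(2 − 1) = 0.5028044350
Shift from A(h/2): −0.0725536875.

0.502804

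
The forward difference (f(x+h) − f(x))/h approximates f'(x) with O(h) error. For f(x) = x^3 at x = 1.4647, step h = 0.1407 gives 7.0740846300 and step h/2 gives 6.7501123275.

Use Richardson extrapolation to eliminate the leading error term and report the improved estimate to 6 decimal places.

r = 1: numerator weight 2, denominator 1.
Top: 2(6.7501123275) − (7.0740846300) = 6.4261400250
Divide by 2^1 − 1 = 1.
So the Richardson estimate is 6.4261400250.

6.426140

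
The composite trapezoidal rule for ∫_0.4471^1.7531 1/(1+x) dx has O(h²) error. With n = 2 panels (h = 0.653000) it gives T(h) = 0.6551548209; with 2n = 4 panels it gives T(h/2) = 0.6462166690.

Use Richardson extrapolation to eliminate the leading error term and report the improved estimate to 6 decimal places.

0.643237

Leading term ∝ h^2; use weight 4 = 2^2.
4 × 0.6462166690 − 0.6551548209 = 1.9297118551
Denominator 4 − 1 = 3.
(4 × 0.6462166690 − 0.6551548209)/(4 − 1) = 0.6432372850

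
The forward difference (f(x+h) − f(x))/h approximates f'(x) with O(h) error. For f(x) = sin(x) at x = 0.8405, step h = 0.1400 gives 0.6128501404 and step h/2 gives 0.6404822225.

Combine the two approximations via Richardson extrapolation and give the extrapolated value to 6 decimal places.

Order 1 gives 2^r = 2 and 2^r − 1 = 1.
2×0.6404822225 = 1.2809644450; subtract 0.6128501404 → 0.6681143046
R = 0.6681143046/1 = 0.6681143046

0.668114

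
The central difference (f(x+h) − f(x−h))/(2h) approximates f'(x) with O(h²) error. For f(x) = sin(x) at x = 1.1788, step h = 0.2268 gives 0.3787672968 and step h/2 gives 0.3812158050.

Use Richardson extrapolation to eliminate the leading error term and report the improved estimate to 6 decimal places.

0.382032

r = 2: numerator weight 4, denominator 3.
Weighted: 1.5248632200 − 0.3787672968 = 1.1460959232
Denominator 4 − 1 = 3.
(4×0.3812158050 − 0.3787672968)/(4 − 1) = 0.3820319744
Shift from A(h/2): +0.0008161694.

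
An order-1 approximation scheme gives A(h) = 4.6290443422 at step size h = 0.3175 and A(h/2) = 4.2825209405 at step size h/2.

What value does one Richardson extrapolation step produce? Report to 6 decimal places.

3.935998

Method order is 1; weight 2^1 = 2.
2×4.2825209405 = 8.5650418810; 8.5650418810 − 4.6290443422 = 3.9359975388
Denominator 2 − 1 = 1.
Extrapolated: 3.9359975388 / 1 = 3.9359975388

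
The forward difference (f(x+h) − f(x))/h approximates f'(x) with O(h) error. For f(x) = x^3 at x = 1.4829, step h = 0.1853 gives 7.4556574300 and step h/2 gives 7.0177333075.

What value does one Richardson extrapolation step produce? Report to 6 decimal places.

6.579809

Method order is 1; weight 2^1 = 2.
Top: 2(7.0177333075) − (7.4556574300) = 6.5798091850
Denominator 2 − 1 = 1.
(2·7.0177333075 − 7.4556574300)/(2 − 1) = 6.5798091850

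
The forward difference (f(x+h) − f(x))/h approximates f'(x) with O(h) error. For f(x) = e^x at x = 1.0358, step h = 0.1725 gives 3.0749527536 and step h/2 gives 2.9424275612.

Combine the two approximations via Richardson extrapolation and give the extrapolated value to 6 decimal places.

Order 1 gives 2^r = 2 and 2^r − 1 = 1.
Difference of the inputs: 2.9424275612 − 3.0749527536 = -0.1325251924
Correction (A(h/2) − A(h))/(2 − 1) = (-0.1325251924)/1 = -0.1325251924
R = 2.9424275612 − 0.1325251924 = 2.8099023688
Gap between inputs: 1.325e-01; correction applied: −0.1325251924.

2.809902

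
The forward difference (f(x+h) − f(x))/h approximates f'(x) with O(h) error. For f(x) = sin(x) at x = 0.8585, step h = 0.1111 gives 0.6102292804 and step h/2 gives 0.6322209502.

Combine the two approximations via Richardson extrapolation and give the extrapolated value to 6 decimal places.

0.654213

Leading term ∝ h^1; use weight 2 = 2^1.
2·0.6322209502 − 0.6102292804 = 0.6542126200
Divide by 2^1 − 1 = 1.
(2·0.6322209502 − 0.6102292804)/(2 − 1) = 0.6542126200
Gap between inputs: 2.199e-02; correction applied: +0.0219916698.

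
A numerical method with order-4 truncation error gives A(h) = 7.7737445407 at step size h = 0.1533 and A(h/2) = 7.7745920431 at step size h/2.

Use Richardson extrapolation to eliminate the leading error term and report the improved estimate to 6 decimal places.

7.774649

r = 4: numerator weight 16, denominator 15.
2^4*A(h/2) = 124.3934726896; minus A(h) gives 116.6197281489.
(16*7.7745920431 − 7.7737445407)/(16 − 1) = 7.7746485433
Gap between inputs: 8.475e-04; correction applied: +0.0000565002.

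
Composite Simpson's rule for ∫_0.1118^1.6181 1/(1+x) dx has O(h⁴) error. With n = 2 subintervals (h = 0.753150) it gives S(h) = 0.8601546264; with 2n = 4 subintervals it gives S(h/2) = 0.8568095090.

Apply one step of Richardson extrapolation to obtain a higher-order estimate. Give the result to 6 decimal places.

r = 4: numerator weight 16, denominator 15.
Numerator 16*A(h/2) − A(h) = 16*0.8568095090 − 0.8601546264 = 12.8487975176
Divide by 2^4 − 1 = 15.
Result: 0.8565865012
Shift from A(h/2): −0.0002230078.

0.856587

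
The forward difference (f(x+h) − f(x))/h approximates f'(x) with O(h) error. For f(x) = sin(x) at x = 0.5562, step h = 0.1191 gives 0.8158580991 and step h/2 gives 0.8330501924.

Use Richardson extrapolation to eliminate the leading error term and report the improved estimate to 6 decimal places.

0.850242

With r = 1 the leading error scales as h^1, so the weight is 2^1 = 2.
2^1·A(h/2) = 1.6661003848; minus A(h) gives 0.8502422857.
0.8502422857 ÷ 1 = 0.8502422857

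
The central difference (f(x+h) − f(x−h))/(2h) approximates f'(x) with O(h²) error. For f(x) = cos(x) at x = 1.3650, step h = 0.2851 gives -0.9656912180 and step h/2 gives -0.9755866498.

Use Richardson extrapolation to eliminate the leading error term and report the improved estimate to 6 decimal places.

-0.978885

Order 2 gives 2^r = 4 and 2^r − 1 = 3.
4·(-0.9755866498) − (-0.9656912180) = -2.9366553812
Divide by 2^2 − 1 = 3.
R = (-2.9366553812)/3 = -0.9788851271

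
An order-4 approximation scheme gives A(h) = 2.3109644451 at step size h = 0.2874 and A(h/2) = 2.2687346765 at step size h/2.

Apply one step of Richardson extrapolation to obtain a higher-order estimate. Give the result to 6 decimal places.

Error is O(h^4); halving h shrinks it by 2^4 = 16.
Weighted: 36.2997548240 − 2.3109644451 = 33.9887903789
Divide by 2^4 − 1 = 15.
33.9887903789 ÷ 15 = 2.2659193586

2.265919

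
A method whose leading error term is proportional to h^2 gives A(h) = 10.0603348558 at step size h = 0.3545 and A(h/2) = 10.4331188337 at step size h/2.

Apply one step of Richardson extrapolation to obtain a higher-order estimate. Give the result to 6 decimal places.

10.557380

r = 2, so 2^r = 4.
Numerator 4*A(h/2) − A(h) = 4*10.4331188337 − 10.0603348558 = 31.6721404790
31.6721404790 ÷ 3 = 10.5573801597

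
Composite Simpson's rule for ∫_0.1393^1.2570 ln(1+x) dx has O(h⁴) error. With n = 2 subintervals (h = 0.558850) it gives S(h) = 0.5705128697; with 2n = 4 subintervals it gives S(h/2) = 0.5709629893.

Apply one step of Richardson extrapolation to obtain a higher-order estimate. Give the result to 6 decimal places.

r = 4, so 2^r = 16.
Difference of the inputs: 0.5709629893 − 0.5705128697 = 0.0004501196
Divide by 2^4 − 1 = 15: 0.0004501196/15 = 0.0000300080
R = 0.5709629893 + 0.0000300080 = 0.5709929973
Shift from A(h/2): +0.0000300080.

0.570993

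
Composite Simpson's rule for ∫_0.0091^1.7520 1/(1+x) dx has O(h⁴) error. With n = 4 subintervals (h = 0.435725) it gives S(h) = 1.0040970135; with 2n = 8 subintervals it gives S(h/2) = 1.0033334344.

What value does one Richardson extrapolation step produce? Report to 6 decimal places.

Order 4 gives 2^r = 16 and 2^r − 1 = 15.
16 × 1.0033334344 = 16.0533349504; 16.0533349504 − 1.0040970135 = 15.0492379369
Divide by 2^4 − 1 = 15.
Extrapolated: 15.0492379369 / 15 = 1.0032825291

1.003283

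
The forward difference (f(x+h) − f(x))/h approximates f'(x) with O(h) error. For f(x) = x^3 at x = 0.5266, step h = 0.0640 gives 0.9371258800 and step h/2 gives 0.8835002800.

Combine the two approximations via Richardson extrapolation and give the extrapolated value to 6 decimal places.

Error is O(h^1); halving h shrinks it by 2^1 = 2.
Weighted: 1.7670005600 − 0.9371258800 = 0.8298746800
Denominator 2 − 1 = 1.
0.8298746800 ÷ 1 = 0.8298746800

0.829875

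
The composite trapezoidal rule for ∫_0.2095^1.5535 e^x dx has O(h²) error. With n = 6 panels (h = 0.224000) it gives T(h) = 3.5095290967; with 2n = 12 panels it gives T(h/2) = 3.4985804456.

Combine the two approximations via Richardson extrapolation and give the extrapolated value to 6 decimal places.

3.494931

r = 2: numerator weight 4, denominator 3.
4*3.4985804456 = 13.9943217824; subtract 3.5095290967 → 10.4847926857
Extrapolated: 10.4847926857 / 3 = 3.4949308952
Correction |R − A(h/2)| = 3.650e-03; gap |A(h/2) − A(h)| = 1.095e-02.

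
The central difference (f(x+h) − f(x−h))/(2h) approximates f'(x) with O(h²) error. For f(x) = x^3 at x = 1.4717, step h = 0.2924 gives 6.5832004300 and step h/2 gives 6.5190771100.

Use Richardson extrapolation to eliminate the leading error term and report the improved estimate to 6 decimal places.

6.497703

Error is O(h^2); halving h shrinks it by 2^2 = 4.
Weighted: 26.0763084400 − 6.5832004300 = 19.4931080100
Denominator 4 − 1 = 3.
Result: 6.4977026700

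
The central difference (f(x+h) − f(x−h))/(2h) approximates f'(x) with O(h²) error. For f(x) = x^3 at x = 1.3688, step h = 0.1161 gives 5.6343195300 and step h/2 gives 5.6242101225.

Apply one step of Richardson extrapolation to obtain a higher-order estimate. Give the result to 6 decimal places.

The method has order 2: 2^2 = 4.
4*5.6242101225 = 22.4968404900; subtract 5.6343195300 → 16.8625209600
Divide by 2^2 − 1 = 3.
R = 16.8625209600/3 = 5.6208403200

5.620840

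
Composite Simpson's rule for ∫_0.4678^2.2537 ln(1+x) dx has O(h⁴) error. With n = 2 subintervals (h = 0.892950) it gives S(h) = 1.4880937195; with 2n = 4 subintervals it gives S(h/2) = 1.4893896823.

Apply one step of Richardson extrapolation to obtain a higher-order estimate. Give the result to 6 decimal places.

With r = 4 the leading error scales as h^4, so the weight is 2^4 = 16.
16×1.4893896823 − 1.4880937195 = 22.3421411973
Denominator 16 − 1 = 15.
Extrapolated: 22.3421411973 / 15 = 1.4894760798

1.489476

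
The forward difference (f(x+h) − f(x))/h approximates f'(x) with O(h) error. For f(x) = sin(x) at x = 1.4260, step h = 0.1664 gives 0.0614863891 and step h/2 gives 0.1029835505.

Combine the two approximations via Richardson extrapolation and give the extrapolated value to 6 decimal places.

Error is O(h^1); halving h shrinks it by 2^1 = 2.
Difference of the inputs: 0.1029835505 − 0.0614863891 = 0.0414971614
Correction (A(h/2) − A(h))/(2 − 1) = 0.0414971614/1 = 0.0414971614
R = 0.1029835505 + 0.0414971614 = 0.1444807119
Shift from A(h/2): +0.0414971614.

0.144481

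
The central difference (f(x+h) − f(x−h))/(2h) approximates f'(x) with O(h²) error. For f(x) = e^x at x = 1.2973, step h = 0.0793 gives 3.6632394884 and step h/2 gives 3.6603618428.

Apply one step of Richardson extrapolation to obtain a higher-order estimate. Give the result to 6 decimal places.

3.659403

Method order is 2; weight 2^2 = 4.
Weighted: 14.6414473712 − 3.6632394884 = 10.9782078828
Divide by 2^2 − 1 = 3.
10.9782078828 ÷ 3 = 3.6594026276
Gap between inputs: 2.878e-03; correction applied: −0.0009592152.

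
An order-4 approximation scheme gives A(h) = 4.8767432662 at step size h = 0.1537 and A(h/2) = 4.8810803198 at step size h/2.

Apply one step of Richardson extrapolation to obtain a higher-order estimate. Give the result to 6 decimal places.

r = 4: numerator weight 16, denominator 15.
Top: 16(4.8810803198) − (4.8767432662) = 73.2205418506
Divide by 2^4 − 1 = 15.
73.2205418506 ÷ 15 = 4.8813694567

4.881369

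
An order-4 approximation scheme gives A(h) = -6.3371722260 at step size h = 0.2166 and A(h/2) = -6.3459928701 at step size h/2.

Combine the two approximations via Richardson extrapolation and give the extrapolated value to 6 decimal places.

-6.346581

Method order is 4; weight 2^4 = 16.
A(h/2) − A(h) = -6.3459928701 − (-6.3371722260) = -0.0088206441
Divide by 2^4 − 1 = 15: (-0.0088206441)/15 = -0.0005880429
R = -6.3459928701 − 0.0005880429 = -6.3465809130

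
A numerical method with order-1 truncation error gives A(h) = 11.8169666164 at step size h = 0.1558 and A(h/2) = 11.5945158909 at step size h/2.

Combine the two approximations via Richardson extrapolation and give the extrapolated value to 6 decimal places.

Method order is 1; weight 2^1 = 2.
Numerator 2*A(h/2) − A(h) = 2*11.5945158909 − 11.8169666164 = 11.3720651654
Divide by 2^1 − 1 = 1.
R = 11.3720651654/1 = 11.3720651654

11.372065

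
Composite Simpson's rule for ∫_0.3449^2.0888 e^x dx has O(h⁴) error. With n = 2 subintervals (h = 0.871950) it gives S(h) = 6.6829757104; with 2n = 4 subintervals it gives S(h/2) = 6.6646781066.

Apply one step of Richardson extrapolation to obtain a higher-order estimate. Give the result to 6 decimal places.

Error is O(h^4); halving h shrinks it by 2^4 = 16.
16*6.6646781066 = 106.6348497056; 106.6348497056 − 6.6829757104 = 99.9518739952
Denominator 16 − 1 = 15.
(16*6.6646781066 − 6.6829757104)/(16 − 1) = 6.6634582663

6.663458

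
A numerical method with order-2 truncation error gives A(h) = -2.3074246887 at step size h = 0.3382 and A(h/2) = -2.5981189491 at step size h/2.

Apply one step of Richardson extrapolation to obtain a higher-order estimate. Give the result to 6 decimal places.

Order 2 gives 2^r = 4 and 2^r − 1 = 3.
Numerator 4·A(h/2) − A(h) = 4·(-2.5981189491) − (-2.3074246887) = -8.0850511077
(4·(-2.5981189491) − (-2.3074246887))/(4 − 1) = -2.6950170359

-2.695017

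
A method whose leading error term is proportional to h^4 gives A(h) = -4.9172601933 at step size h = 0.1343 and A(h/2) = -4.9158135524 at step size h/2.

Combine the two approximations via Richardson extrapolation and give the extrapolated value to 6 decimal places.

-4.915717

Leading term ∝ h^4; use weight 16 = 2^4.
A(h/2) − A(h) = -4.9158135524 − (-4.9172601933) = 0.0014466409
Divide by 2^4 − 1 = 15: 0.0014466409/15 = 0.0000964427
R = A(h/2) + (A(h/2) − A(h))/15 = -4.9158135524 + 0.0000964427 = -4.9157171097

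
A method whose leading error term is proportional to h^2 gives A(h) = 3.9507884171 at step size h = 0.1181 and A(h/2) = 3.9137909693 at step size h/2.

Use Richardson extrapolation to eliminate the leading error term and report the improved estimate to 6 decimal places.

3.901458

The method has order 2: 2^2 = 4.
Weighted: 15.6551638772 − 3.9507884171 = 11.7043754601
Denominator 4 − 1 = 3.
11.7043754601 ÷ 3 = 3.9014584867
Correction |R − A(h/2)| = 1.233e-02; gap |A(h/2) − A(h)| = 3.700e-02.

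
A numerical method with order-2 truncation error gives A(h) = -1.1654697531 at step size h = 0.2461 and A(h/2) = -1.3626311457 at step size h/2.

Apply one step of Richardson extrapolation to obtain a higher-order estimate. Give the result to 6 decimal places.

-1.428352

With r = 2 the leading error scales as h^2, so the weight is 2^2 = 4.
2^2*A(h/2) = -5.4505245828; minus A(h) gives -4.2850548297.
Divide by 2^2 − 1 = 3.
(4*(-1.3626311457) − (-1.1654697531))/(4 − 1) = -1.4283516099
Shift from A(h/2): −0.0657204642.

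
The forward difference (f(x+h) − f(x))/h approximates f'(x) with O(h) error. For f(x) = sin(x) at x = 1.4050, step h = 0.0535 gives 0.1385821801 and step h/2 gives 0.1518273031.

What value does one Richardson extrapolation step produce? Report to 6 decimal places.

The method has order 1: 2^1 = 2.
Numerator 2·A(h/2) − A(h) = 2·0.1518273031 − 0.1385821801 = 0.1650724261
R = 0.1650724261/1 = 0.1650724261

0.165072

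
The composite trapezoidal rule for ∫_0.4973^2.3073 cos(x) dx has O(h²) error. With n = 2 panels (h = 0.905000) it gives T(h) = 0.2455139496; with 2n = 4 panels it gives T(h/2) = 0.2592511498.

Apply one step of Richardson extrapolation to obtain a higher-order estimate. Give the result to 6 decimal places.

0.263830

Method order is 2; weight 2^2 = 4.
Weighted: 1.0370045992 − 0.2455139496 = 0.7914906496
Divide by 2^2 − 1 = 3.
(4·0.2592511498 − 0.2455139496)/(4 − 1) = 0.2638302165
Shift from A(h/2): +0.0045790667.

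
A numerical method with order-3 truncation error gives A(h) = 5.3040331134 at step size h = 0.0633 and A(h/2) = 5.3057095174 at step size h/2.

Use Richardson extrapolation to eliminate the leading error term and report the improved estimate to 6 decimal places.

5.305949

Order 3 gives 2^r = 8 and 2^r − 1 = 7.
Top: 8(5.3057095174) − (5.3040331134) = 37.1416430258
Divide by 2^3 − 1 = 7.
37.1416430258 ÷ 7 = 5.3059490037
Shift from A(h/2): +0.0002394863.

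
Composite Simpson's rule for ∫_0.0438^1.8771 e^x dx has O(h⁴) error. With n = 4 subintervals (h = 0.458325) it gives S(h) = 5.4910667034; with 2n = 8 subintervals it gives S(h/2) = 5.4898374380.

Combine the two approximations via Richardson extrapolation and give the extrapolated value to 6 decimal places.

r = 4, so 2^r = 16.
Weighted: 87.8373990080 − 5.4910667034 = 82.3463323046
Denominator 16 − 1 = 15.
82.3463323046 ÷ 15 = 5.4897554870

5.489755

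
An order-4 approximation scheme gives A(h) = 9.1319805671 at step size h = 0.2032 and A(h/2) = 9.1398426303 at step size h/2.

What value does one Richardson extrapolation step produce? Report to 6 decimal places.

Method order is 4; weight 2^4 = 16.
Numerator 16*A(h/2) − A(h) = 16*9.1398426303 − 9.1319805671 = 137.1055015177
(16*9.1398426303 − 9.1319805671)/(16 − 1) = 9.1403667678

9.140367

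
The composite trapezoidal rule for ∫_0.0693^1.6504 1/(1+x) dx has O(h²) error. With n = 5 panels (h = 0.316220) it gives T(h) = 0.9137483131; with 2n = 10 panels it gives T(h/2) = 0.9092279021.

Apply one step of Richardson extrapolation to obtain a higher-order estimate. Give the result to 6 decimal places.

0.907721

Method order is 2; weight 2^2 = 4.
4*0.9092279021 = 3.6369116084; subtract 0.9137483131 → 2.7231632953
Divide by 2^2 − 1 = 3.
Result: 0.9077210984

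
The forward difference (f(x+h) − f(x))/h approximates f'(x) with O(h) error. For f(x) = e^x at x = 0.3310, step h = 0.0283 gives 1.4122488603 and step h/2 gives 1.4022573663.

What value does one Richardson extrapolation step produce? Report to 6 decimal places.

1.392266

r = 1: numerator weight 2, denominator 1.
Weighted: 2.8045147326 − 1.4122488603 = 1.3922658723
(2 × 1.4022573663 − 1.4122488603)/(2 − 1) = 1.3922658723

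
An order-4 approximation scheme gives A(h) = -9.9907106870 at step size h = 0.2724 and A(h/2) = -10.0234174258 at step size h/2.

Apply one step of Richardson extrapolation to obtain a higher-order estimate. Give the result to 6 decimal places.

-10.025598

Error is O(h^4); halving h shrinks it by 2^4 = 16.
16×(-10.0234174258) = -160.3746788128; (-160.3746788128) − (-9.9907106870) = -150.3839681258
(16×(-10.0234174258) − (-9.9907106870))/(16 − 1) = -10.0255978751
Correction |R − A(h/2)| = 2.180e-03; gap |A(h/2) − A(h)| = 3.271e-02.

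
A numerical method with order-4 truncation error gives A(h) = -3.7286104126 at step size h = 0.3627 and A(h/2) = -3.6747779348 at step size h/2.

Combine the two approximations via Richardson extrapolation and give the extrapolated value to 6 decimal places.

With r = 4 the leading error scales as h^4, so the weight is 2^4 = 16.
Top: 16(-3.6747779348) − (-3.7286104126) = -55.0678365442
Divide by 2^4 − 1 = 15.
Result: -3.6711891029
Correction |R − A(h/2)| = 3.589e-03; gap |A(h/2) − A(h)| = 5.383e-02.

-3.671189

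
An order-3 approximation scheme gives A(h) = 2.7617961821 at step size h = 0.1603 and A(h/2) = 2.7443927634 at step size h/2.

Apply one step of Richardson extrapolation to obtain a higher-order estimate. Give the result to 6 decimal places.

With r = 3 the leading error scales as h^3, so the weight is 2^3 = 8.
Numerator 8*A(h/2) − A(h) = 8*2.7443927634 − 2.7617961821 = 19.1933459251
R = 19.1933459251/7 = 2.7419065607
Gap between inputs: 1.740e-02; correction applied: −0.0024862027.

2.741907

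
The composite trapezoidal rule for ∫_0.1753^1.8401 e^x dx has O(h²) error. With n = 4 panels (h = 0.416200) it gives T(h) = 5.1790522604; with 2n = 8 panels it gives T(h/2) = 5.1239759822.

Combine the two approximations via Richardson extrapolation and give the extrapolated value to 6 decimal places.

Error is O(h^2); halving h shrinks it by 2^2 = 4.
Numerator 4×A(h/2) − A(h) = 4×5.1239759822 − 5.1790522604 = 15.3168516684
Divide by 2^2 − 1 = 3.
R = 15.3168516684/3 = 5.1056172228
Gap between inputs: 5.508e-02; correction applied: −0.0183587594.

5.105617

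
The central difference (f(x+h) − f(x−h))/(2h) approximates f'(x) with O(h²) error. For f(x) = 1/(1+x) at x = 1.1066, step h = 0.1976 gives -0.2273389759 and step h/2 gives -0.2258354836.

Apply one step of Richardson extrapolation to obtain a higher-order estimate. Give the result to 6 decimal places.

-0.225334

Method order is 2; weight 2^2 = 4.
4·(-0.2258354836) − (-0.2273389759) = -0.6760029585
Denominator 4 − 1 = 3.
So the Richardson estimate is -0.2253343195.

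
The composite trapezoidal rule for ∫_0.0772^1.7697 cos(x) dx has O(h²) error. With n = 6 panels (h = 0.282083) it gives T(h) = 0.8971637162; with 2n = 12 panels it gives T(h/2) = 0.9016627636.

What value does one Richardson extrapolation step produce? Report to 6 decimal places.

0.903162

With r = 2 the leading error scales as h^2, so the weight is 2^2 = 4.
4 × 0.9016627636 = 3.6066510544; subtract 0.8971637162 → 2.7094873382
Denominator 4 − 1 = 3.
So the Richardson estimate is 0.9031624461.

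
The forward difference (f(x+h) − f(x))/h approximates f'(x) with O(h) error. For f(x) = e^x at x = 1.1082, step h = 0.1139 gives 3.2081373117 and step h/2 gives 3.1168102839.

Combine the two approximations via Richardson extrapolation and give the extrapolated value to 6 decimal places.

Leading term ∝ h^1; use weight 2 = 2^1.
Weighted: 6.2336205678 − 3.2081373117 = 3.0254832561
Divide by 2^1 − 1 = 1.
Result: 3.0254832561
Correction |R − A(h/2)| = 9.133e-02; gap |A(h/2) − A(h)| = 9.133e-02.

3.025483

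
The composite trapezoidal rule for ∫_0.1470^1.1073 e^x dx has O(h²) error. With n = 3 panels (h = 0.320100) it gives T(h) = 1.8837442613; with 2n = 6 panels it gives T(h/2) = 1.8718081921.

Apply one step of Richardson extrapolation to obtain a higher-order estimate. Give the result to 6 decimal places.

Method order is 2; weight 2^2 = 4.
4×1.8718081921 − 1.8837442613 = 5.6034885071
Denominator 4 − 1 = 3.
5.6034885071 ÷ 3 = 1.8678295024
Gap between inputs: 1.194e-02; correction applied: −0.0039786897.

1.867830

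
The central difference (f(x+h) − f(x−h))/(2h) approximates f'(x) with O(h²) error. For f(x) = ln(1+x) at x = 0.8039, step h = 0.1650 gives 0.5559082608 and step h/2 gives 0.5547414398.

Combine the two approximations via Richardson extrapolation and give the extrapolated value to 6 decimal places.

0.554352

Leading term ∝ h^2; use weight 4 = 2^2.
4×0.5547414398 = 2.2189657592; 2.2189657592 − 0.5559082608 = 1.6630574984
Divide by 2^2 − 1 = 3.
Extrapolated: 1.6630574984 / 3 = 0.5543524995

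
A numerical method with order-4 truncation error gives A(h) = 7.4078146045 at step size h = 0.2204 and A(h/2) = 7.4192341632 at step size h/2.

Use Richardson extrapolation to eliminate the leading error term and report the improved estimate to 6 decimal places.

Order 4 gives 2^r = 16 and 2^r − 1 = 15.
16 × 7.4192341632 = 118.7077466112; 118.7077466112 − 7.4078146045 = 111.2999320067
Denominator 16 − 1 = 15.
Extrapolated: 111.2999320067 / 15 = 7.4199954671
Correction |R − A(h/2)| = 7.613e-04; gap |A(h/2) − A(h)| = 1.142e-02.

7.419995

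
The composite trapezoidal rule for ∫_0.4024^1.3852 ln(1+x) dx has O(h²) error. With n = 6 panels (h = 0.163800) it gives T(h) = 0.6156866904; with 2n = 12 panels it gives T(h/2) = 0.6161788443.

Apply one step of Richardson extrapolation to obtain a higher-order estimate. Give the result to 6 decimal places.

Method order is 2; weight 2^2 = 4.
4·0.6161788443 = 2.4647153772; subtract 0.6156866904 → 1.8490286868
Divide by 2^2 − 1 = 3.
(4·0.6161788443 − 0.6156866904)/(4 − 1) = 0.6163428956
Shift from A(h/2): +0.0001640513.

0.616343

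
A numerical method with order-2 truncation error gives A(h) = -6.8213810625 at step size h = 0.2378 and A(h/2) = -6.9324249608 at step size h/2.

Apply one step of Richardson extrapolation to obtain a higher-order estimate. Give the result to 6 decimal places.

-6.969440

r = 2: numerator weight 4, denominator 3.
4*(-6.9324249608) = -27.7296998432; (-27.7296998432) − (-6.8213810625) = -20.9083187807
Divide by 2^2 − 1 = 3.
Extrapolated: (-20.9083187807) / 3 = -6.9694395936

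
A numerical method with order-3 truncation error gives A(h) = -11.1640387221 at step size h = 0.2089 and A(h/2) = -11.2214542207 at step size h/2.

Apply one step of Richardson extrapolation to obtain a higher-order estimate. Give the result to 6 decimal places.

-11.229656

r = 3: numerator weight 8, denominator 7.
8*(-11.2214542207) = -89.7716337656; subtract (-11.1640387221) → -78.6075950435
Denominator 8 − 1 = 7.
So the Richardson estimate is -11.2296564348.
Correction |R − A(h/2)| = 8.202e-03; gap |A(h/2) − A(h)| = 5.742e-02.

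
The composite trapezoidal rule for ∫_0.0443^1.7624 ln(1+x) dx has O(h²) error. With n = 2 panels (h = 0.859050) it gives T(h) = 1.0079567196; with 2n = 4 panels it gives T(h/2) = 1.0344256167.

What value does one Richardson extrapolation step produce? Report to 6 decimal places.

1.043249

Method order is 2; weight 2^2 = 4.
4 × 1.0344256167 = 4.1377024668; 4.1377024668 − 1.0079567196 = 3.1297457472
Divide by 2^2 − 1 = 3.
Result: 1.0432485824
Gap between inputs: 2.647e-02; correction applied: +0.0088229657.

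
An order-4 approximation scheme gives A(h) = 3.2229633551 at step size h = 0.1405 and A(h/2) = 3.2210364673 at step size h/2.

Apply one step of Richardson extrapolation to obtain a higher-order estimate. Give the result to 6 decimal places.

Leading term ∝ h^4; use weight 16 = 2^4.
16 × 3.2210364673 = 51.5365834768; 51.5365834768 − 3.2229633551 = 48.3136201217
Denominator 16 − 1 = 15.
R = 48.3136201217/15 = 3.2209080081

3.220908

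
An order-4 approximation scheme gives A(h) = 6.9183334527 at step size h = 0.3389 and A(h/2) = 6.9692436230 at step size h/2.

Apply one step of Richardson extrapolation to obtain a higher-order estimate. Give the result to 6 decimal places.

6.972638

Error is O(h^4); halving h shrinks it by 2^4 = 16.
16×6.9692436230 = 111.5078979680; subtract 6.9183334527 → 104.5895645153
(16×6.9692436230 − 6.9183334527)/(16 − 1) = 6.9726376344
Correction |R − A(h/2)| = 3.394e-03; gap |A(h/2) − A(h)| = 5.091e-02.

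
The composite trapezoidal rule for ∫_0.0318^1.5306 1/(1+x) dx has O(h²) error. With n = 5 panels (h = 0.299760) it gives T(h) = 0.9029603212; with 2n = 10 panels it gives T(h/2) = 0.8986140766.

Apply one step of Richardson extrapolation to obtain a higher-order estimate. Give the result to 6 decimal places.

0.897165

r = 2, so 2^r = 4.
A(h/2) − A(h) = 0.8986140766 − 0.9029603212 = -0.0043462446
Divide by 2^2 − 1 = 3: (-0.0043462446)/3 = -0.0014487482
R = A(h/2) + (A(h/2) − A(h))/3 = 0.8986140766 − 0.0014487482 = 0.8971653284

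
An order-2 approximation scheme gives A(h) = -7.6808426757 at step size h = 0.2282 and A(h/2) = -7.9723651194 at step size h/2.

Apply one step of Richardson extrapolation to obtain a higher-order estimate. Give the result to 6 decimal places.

r = 2, so 2^r = 4.
Top: 4(-7.9723651194) − (-7.6808426757) = -24.2086178019
R = (-24.2086178019)/3 = -8.0695392673

-8.069539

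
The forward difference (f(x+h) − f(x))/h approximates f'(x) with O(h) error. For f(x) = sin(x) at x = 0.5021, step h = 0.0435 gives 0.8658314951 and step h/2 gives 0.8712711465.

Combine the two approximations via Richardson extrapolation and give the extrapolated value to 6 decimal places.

r = 1, so 2^r = 2.
2 × 0.8712711465 = 1.7425422930; 1.7425422930 − 0.8658314951 = 0.8767107979
Divide by 2^1 − 1 = 1.
R = 0.8767107979/1 = 0.8767107979
Correction |R − A(h/2)| = 5.440e-03; gap |A(h/2) − A(h)| = 5.440e-03.

0.876711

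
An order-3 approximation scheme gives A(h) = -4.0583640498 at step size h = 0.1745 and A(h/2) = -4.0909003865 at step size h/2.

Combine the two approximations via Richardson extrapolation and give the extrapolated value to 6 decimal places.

-4.095548

r = 3: numerator weight 8, denominator 7.
8·(-4.0909003865) = -32.7272030920; subtract (-4.0583640498) → -28.6688390422
(-28.6688390422) ÷ 7 = -4.0955484346
Gap between inputs: 3.254e-02; correction applied: −0.0046480481.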